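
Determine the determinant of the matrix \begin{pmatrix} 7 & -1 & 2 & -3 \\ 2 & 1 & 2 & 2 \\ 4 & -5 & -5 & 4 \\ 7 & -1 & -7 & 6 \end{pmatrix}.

Expand along row 1:
  + (7) · M_11   where M_11 = det([1 2 2; -5 -5 4; -1 -7 6]) = 110
  − (-1) · M_12   where M_12 = det([2 2 2; 4 -5 4; 7 -7 6]) = 18
  + (2) · M_13   where M_13 = det([2 1 2; 4 -5 4; 7 -1 6]) = 14
  − (-3) · M_14   where M_14 = det([2 1 2; 4 -5 -5; 7 -1 -7]) = 115
det = (+1)·(7)·(110) + (-1)·(-1)·(18) + (+1)·(2)·(14) + (-1)·(-3)·(115) = 1161

1161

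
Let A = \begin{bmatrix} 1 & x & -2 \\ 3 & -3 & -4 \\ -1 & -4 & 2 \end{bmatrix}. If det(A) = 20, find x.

x = -6

Expanding along the column containing x, det(A) is linear in x: det(A) = (-2)·x + (8).
Set (-2)·x + (8) = 20  ⇒  (-2)·x = 12  ⇒  x = -6.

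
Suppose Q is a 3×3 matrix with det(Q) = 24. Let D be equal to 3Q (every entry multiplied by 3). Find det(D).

For a 3×3 matrix, det(3Q) = 3^3·det(Q) = 27·det(Q).
det(D) = (27)·(24) = 648

648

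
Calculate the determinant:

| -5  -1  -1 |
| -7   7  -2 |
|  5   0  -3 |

Expand along row 3:
  + 5 · |-1 -1; 7 -2| = 5·(2 − (-7)) = 45
  + (-3) · |-5 -1; -7 7| = (-3)·(-35 − 7) = 126
Sum: (45) + (126) = 171

171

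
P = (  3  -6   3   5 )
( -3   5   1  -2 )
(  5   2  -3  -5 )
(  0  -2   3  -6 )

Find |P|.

Expand along row 4 (it has 1 zero):
  + (-2) · M_42   where M_42 = det([3 3 5; -3 1 -2; 5 -3 -5]) = -88
  − (3) · M_43   where M_43 = det([3 -6 5; -3 5 -2; 5 2 -5]) = -68
  + (-6) · M_44   where M_44 = det([3 -6 3; -3 5 1; 5 2 -3]) = -120
det = (+1)·(-2)·(-88) + (-1)·(3)·(-68) + (+1)·(-6)·(-120) = 1100

|P| = 1100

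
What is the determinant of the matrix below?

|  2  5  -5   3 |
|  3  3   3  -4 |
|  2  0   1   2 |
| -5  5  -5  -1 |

Expand along row 3 (it has 1 zero):
  + (2) · M_31   where M_31 = det([5 -5 3; 3 3 -4; 5 -5 -1]) = -120
  + (1) · M_33   where M_33 = det([2 5 3; 3 3 -4; -5 5 -1]) = 239
  − (2) · M_34   where M_34 = det([2 5 -5; 3 3 3; -5 5 -5]) = -210
det = (+1)·(2)·(-120) + (+1)·(1)·(239) + (-1)·(2)·(-210) = 419

419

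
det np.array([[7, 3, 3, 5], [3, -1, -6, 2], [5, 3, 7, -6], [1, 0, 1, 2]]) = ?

-343

Expand along row 4 (it has 1 zero):
  − (1) · M_41   where M_41 = det([3 3 5; -1 -6 2; 3 7 -6]) = 121
  − (1) · M_43   where M_43 = det([7 3 5; 3 -1 2; 5 3 -6]) = 154
  + (2) · M_44   where M_44 = det([7 3 3; 3 -1 -6; 5 3 7]) = -34
det = (-1)·(1)·(121) + (-1)·(1)·(154) + (+1)·(2)·(-34) = -343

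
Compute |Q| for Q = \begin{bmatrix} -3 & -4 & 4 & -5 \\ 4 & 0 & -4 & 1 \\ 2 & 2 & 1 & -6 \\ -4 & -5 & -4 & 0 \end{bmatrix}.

Expand along row 2 (it has 1 zero):
  − (4) · M_21   where M_21 = det([-4 4 -5; 2 1 -6; -5 -4 0]) = 231
  − (-4) · M_23   where M_23 = det([-3 -4 -5; 2 2 -6; -4 -5 0]) = 4
  + (1) · M_24   where M_24 = det([-3 -4 4; 2 2 1; -4 -5 -4]) = -15
det = (-1)·(4)·(231) + (-1)·(-4)·(4) + (+1)·(1)·(-15) = -923

-923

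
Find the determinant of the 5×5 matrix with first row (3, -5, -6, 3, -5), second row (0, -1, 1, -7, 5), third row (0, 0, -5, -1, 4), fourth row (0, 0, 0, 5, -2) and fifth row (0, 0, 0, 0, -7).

-525

The matrix is upper triangular, so the determinant is the product of the diagonal entries:
det = (3) · (-1) · (-5) · (5) · (-7) = -525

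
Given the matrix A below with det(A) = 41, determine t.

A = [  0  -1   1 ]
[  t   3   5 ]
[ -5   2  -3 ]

Expanding along the row containing t, det(A) is linear in t: det(A) = (-1)·t + (40).
Set (-1)·t + (40) = 41  ⇒  (-1)·t = 1  ⇒  t = -1.

t = -1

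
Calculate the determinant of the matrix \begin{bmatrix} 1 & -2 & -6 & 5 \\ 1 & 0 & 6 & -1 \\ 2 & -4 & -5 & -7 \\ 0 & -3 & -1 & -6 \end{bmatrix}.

Expand along row 2 (it has 1 zero):
  − (1) · M_21   where M_21 = det([-2 -6 5; -4 -5 -7; -3 -1 -6]) = -83
  − (6) · M_23   where M_23 = det([1 -2 5; 2 -4 -7; 0 -3 -6]) = -51
  + (-1) · M_24   where M_24 = det([1 -2 -6; 2 -4 -5; 0 -3 -1]) = 21
det = (-1)·(1)·(-83) + (-1)·(6)·(-51) + (+1)·(-1)·(21) = 368

368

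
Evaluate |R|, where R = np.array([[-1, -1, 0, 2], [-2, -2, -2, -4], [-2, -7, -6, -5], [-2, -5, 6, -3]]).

Expand along row 1 (it has 1 zero):
  + (-1) · M_11   where M_11 = det([-2 -2 -4; -7 -6 -5; -5 6 -3]) = 184
  − (-1) · M_12   where M_12 = det([-2 -2 -4; -2 -6 -5; -2 6 -3]) = -8
  − (2) · M_14   where M_14 = det([-2 -2 -2; -2 -7 -6; -2 -5 6]) = 104
det = (+1)·(-1)·(184) + (-1)·(-1)·(-8) + (-1)·(2)·(104) = -400

The determinant is -400.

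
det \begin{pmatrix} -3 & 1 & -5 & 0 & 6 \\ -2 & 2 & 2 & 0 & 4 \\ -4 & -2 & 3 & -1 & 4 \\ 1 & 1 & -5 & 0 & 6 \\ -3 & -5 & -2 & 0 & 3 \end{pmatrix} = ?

Expand along column 4 (it has 4 zeros):
  − (-1) · M_34   where M_34 = det([-3 1 -5 6; -2 2 2 4; 1 1 -5 6; -3 -5 -2 3]) = 720
det = (-1)·(-1)·(720) = 720

The determinant is 720.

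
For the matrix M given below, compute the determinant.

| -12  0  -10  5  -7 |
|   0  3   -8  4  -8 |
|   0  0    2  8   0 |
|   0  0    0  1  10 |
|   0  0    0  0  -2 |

M is upper triangular, so det(M) is the product of the diagonal entries:
det = (-12) · (3) · (2) · (1) · (-2) = 144

The determinant is 144.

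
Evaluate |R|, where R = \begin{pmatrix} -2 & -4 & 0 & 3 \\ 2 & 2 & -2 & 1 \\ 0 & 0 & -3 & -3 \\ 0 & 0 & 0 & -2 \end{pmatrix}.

24

R is block upper-triangular with a 2×2 block and a 2×2 block on the diagonal, so its determinant equals the product of the determinants of the diagonal blocks.
det of the 2×2 block = 4
det of the 2×2 block = 6
det = (4)·(6) = 24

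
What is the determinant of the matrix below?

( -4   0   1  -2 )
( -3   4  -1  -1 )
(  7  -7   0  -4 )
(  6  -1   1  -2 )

Expand along row 1 (it has 1 zero):
  + (-4) · M_11   where M_11 = det([4 -1 -1; -7 0 -4; -1 1 -2]) = 33
  + (1) · M_13   where M_13 = det([-3 4 -1; 7 -7 -4; 6 -1 -2]) = -105
  − (-2) · M_14   where M_14 = det([-3 4 -1; 7 -7 0; 6 -1 1]) = -42
det = (+1)·(-4)·(33) + (+1)·(1)·(-105) + (-1)·(-2)·(-42) = -321

-321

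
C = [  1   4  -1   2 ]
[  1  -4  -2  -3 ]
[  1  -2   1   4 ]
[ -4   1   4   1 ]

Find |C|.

Expand along row 1:
  + (1) · M_11   where M_11 = det([-4 -2 -3; -2 1 4; 1 4 1]) = 75
  − (4) · M_12   where M_12 = det([1 -2 -3; 1 1 4; -4 4 1]) = -5
  + (-1) · M_13   where M_13 = det([1 -4 -3; 1 -2 4; -4 1 1]) = 83
  − (2) · M_14   where M_14 = det([1 -4 -2; 1 -2 1; -4 1 4]) = 37
det = (+1)·(1)·(75) + (-1)·(4)·(-5) + (+1)·(-1)·(83) + (-1)·(2)·(37) = -62

-62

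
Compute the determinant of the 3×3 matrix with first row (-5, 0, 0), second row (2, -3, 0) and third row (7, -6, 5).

The determinant is 75.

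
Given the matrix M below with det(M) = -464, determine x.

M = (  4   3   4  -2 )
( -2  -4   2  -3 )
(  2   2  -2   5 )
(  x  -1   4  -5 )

x = 8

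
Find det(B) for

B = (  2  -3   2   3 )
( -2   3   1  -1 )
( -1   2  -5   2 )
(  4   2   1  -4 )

Expand along row 1:
  + (2) · M_11   where M_11 = det([3 1 -1; 2 -5 2; 2 1 -4]) = 54
  − (-3) · M_12   where M_12 = det([-2 1 -1; -1 -5 2; 4 1 -4]) = -51
  + (2) · M_13   where M_13 = det([-2 3 -1; -1 2 2; 4 2 -4]) = 46
  − (3) · M_14   where M_14 = det([-2 3 1; -1 2 -5; 4 2 1]) = -91
det = (+1)·(2)·(54) + (-1)·(-3)·(-51) + (+1)·(2)·(46) + (-1)·(3)·(-91) = 320

320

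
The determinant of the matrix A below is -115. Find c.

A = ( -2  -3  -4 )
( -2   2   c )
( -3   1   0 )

Expanding along the column containing c, det(A) is linear in c: det(A) = (11)·c + (-16).
Set (11)·c + (-16) = -115  ⇒  (11)·c = -99  ⇒  c = -9.

-9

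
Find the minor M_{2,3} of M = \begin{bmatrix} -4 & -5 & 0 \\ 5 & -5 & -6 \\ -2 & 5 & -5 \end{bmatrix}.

-30

Delete row 2 and column 3; the remaining 2×2 submatrix is [-4 -5; -2 5].
Its determinant is (-4)·5 − (-5)·(-2) = -30.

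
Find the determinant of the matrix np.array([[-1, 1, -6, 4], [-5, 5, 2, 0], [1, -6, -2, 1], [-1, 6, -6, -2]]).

Expand along row 2 (it has 1 zero):
  − (-5) · M_21   where M_21 = det([1 -6 4; -6 -2 1; 6 -6 -2]) = 238
  + (5) · M_22   where M_22 = det([-1 -6 4; 1 -2 1; -1 -6 -2]) = -48
  − (2) · M_23   where M_23 = det([-1 1 4; 1 -6 1; -1 6 -2]) = -5
det = (-1)·(-5)·(238) + (+1)·(5)·(-48) + (-1)·(2)·(-5) = 960

960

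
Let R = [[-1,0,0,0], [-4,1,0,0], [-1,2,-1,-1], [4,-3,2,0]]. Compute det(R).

The determinant is -2.

R is block lower-triangular with a 2×2 block and a 2×2 block on the diagonal, so its determinant equals the product of the determinants of the diagonal blocks.
det of the 2×2 block = -1
det of the 2×2 block = 2
det = (-1)·(2) = -2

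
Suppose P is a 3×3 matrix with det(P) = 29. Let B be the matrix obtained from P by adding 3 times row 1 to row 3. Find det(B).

det(B) = 29

Adding a multiple of one row to another leaves the determinant unchanged.
det(B) = (1)·(29) = 29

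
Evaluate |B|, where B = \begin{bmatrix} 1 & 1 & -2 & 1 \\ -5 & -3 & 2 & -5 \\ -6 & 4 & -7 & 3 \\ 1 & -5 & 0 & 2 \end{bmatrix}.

Expand along row 4 (it has 1 zero):
  − (1) · M_41   where M_41 = det([1 -2 1; -3 2 -5; 4 -7 3]) = 6
  + (-5) · M_42   where M_42 = det([1 -2 1; -5 2 -5; -6 -7 3]) = -72
  + (2) · M_44   where M_44 = det([1 1 -2; -5 -3 2; -6 4 -7]) = 42
det = (-1)·(1)·(6) + (+1)·(-5)·(-72) + (+1)·(2)·(42) = 438

438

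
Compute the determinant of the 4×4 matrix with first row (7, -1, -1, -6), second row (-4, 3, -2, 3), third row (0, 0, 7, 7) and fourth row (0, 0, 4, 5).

119

The matrix is block upper-triangular with a 2×2 block and a 2×2 block on the diagonal, so its determinant equals the product of the determinants of the diagonal blocks.
det of the 2×2 block = 17
det of the 2×2 block = 7
det = (17)·(7) = 119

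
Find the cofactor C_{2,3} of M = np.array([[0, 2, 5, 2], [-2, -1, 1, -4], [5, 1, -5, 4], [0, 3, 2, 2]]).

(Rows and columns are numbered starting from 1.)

Delete row 2 and column 3; the remaining 3×3 submatrix is [0 2 2; 5 1 4; 0 3 2].
Its determinant is 10.
The cofactor carries sign (−1)^(2+3) = −1, so C_{2,3} = −(10) = -10.

-10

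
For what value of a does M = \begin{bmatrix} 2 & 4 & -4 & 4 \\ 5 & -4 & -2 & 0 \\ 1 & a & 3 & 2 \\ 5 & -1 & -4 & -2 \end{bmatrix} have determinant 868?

Expanding along the column containing a, det(M) is linear in a: det(M) = (72)·a + (436).
Set (72)·a + (436) = 868  ⇒  (72)·a = 432  ⇒  a = 6.

a = 6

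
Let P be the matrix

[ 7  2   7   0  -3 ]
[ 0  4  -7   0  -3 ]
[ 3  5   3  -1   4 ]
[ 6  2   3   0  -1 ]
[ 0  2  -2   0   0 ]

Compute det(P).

Expand along column 4 (it has 4 zeros):
  − (-1) · M_34   where M_34 = det([7 2 7 -3; 0 4 -7 -3; 6 2 3 -1; 0 2 -2 0]) = -180
det = (-1)·(-1)·(-180) = -180

-180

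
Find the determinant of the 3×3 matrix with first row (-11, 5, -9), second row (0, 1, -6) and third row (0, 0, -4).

The determinant is 44.

The matrix is upper triangular, so the determinant is the product of the diagonal entries:
det = (-11) · (1) · (-4) = 44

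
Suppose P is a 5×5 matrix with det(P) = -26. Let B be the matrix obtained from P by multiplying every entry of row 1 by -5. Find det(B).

Scaling one row by -5 multiplies the determinant by -5.
det(B) = (-5)·(-26) = 130

|B| = 130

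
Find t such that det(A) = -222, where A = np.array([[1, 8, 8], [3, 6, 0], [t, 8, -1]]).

9

Expanding along the column containing t, det(A) is linear in t: det(A) = (-48)·t + (210).
Set (-48)·t + (210) = -222  ⇒  (-48)·t = -432  ⇒  t = 9.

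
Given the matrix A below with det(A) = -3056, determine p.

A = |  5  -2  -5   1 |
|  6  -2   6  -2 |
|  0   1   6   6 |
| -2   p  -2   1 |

p = -6

Expanding along the row containing p, det(A) is linear in p: det(A) = (456)·p + (-320).
Set (456)·p + (-320) = -3056  ⇒  (456)·p = -2736  ⇒  p = -6.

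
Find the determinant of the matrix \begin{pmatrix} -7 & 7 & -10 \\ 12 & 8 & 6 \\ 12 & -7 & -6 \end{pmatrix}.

Expand along row 1:
  + (-7) · |8 6; -7 -6| = (-7)·(-48 − (-42)) = 42
  − 7 · |12 6; 12 -6| = −7·(-72 − 72) = 1008
  + (-10) · |12 8; 12 -7| = (-10)·(-84 − 96) = 1800
Sum: (42) + (1008) + (1800) = 2850

2850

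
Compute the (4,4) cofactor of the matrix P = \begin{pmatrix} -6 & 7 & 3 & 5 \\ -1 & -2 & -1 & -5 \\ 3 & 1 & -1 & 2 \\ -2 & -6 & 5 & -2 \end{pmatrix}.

-31

Delete row 4 and column 4; the remaining 3×3 submatrix is [-6 7 3; -1 -2 -1; 3 1 -1].
Its determinant is -31.
The cofactor carries sign (−1)^(4+4) = +1, so C_{4,4} = +(-31) = -31.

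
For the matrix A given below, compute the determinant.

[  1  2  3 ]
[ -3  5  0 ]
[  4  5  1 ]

Expand along column 3:
  + 3 · |-3 5; 4 5| = 3·(-15 − 20) = -105
  + 1 · |1 2; -3 5| = 1·(5 − (-6)) = 11
Sum: (-105) + (11) = -94

-94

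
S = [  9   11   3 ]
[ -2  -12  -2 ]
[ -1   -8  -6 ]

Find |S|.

Expand along column 1:
  + 9 · |-12 -2; -8 -6| = 9·(72 − 16) = 504
  − (-2) · |11 3; -8 -6| = −(-2)·(-66 − (-24)) = -84
  + (-1) · |11 3; -12 -2| = (-1)·(-22 − (-36)) = -14
Sum: (504) + (-84) + (-14) = 406

|S| = 406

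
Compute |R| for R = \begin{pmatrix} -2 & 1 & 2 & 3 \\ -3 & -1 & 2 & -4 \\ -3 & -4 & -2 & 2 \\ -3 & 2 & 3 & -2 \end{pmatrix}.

det(R) = 131

Expand along row 1:
  + (-2) · M_11   where M_11 = det([-1 2 -4; -4 -2 2; 2 3 -2]) = 26
  − (1) · M_12   where M_12 = det([-3 2 -4; -3 -2 2; -3 3 -2]) = 42
  + (2) · M_13   where M_13 = det([-3 -1 -4; -3 -4 2; -3 2 -2]) = 72
  − (3) · M_14   where M_14 = det([-3 -1 2; -3 -4 -2; -3 2 3]) = -27
det = (+1)·(-2)·(26) + (-1)·(1)·(42) + (+1)·(2)·(72) + (-1)·(3)·(-27) = 131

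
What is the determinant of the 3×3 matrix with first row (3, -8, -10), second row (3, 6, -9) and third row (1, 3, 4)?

Expand along column 1:
  + 3 · |6 -9; 3 4| = 3·(24 − (-27)) = 153
  − 3 · |-8 -10; 3 4| = −3·(-32 − (-30)) = 6
  + 1 · |-8 -10; 6 -9| = 1·(72 − (-60)) = 132
Sum: (153) + (6) + (132) = 291

291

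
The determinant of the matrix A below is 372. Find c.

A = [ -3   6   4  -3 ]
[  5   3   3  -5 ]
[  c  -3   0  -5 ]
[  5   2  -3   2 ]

c = 8

Expanding along the column containing c, det(A) is linear in c: det(A) = (-73)·c + (956).
Set (-73)·c + (956) = 372  ⇒  (-73)·c = -584  ⇒  c = 8.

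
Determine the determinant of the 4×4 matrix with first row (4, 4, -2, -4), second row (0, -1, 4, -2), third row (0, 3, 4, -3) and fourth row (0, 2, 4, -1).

-112

Expand along column 1 (it has 3 zeros):
  + (4) · M_11   where M_11 = det([-1 4 -2; 3 4 -3; 2 4 -1]) = -28
det = (+1)·(4)·(-28) = -112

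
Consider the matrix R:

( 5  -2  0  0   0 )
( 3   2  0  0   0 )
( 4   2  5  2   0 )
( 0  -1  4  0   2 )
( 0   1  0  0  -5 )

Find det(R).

640

R is block lower-triangular with a 2×2 block and a 3×3 block on the diagonal, so its determinant equals the product of the determinants of the diagonal blocks.
det of the 2×2 block = 16
det of the 3×3 block = 40
det = (16)·(40) = 640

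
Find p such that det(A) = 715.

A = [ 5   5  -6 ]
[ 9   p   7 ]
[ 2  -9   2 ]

Expanding along the column containing p, det(A) is linear in p: det(A) = (22)·p + (781).
Set (22)·p + (781) = 715  ⇒  (22)·p = -66  ⇒  p = -3.

-3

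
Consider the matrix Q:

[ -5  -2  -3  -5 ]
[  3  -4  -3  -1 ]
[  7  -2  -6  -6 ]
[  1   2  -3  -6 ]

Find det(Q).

6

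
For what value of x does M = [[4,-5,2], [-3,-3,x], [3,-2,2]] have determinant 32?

x = -8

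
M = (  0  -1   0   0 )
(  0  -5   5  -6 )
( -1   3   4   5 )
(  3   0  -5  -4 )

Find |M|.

|M| = 97

Expand along row 1 (it has 3 zeros):
  − (-1) · M_12   where M_12 = det([0 5 -6; -1 4 5; 3 -5 -4]) = 97
det = (-1)·(-1)·(97) = 97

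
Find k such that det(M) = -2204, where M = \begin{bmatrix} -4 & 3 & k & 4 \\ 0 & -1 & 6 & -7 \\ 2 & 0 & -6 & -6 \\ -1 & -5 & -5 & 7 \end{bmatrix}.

k = -6

Expanding along the column containing k, det(M) is linear in k: det(M) = (78)·k + (-1736).
Set (78)·k + (-1736) = -2204  ⇒  (78)·k = -468  ⇒  k = -6.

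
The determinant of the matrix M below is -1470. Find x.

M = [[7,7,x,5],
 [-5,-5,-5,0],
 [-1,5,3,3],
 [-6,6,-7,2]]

6

Expanding along the row containing x, det(M) is linear in x: det(M) = (120)·x + (-2190).
Set (120)·x + (-2190) = -1470  ⇒  (120)·x = 720  ⇒  x = 6.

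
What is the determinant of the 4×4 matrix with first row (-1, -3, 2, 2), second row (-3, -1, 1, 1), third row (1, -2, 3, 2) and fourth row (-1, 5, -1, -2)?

The determinant is -1.

Expand along row 1:
  + (-1) · M_11   where M_11 = det([-1 1 1; -2 3 2; 5 -1 -2]) = -3
  − (-3) · M_12   where M_12 = det([-3 1 1; 1 3 2; -1 -1 -2]) = 14
  + (2) · M_13   where M_13 = det([-3 -1 1; 1 -2 2; -1 5 -2]) = 21
  − (2) · M_14   where M_14 = det([-3 -1 1; 1 -2 3; -1 5 -1]) = 44
det = (+1)·(-1)·(-3) + (-1)·(-3)·(14) + (+1)·(2)·(21) + (-1)·(2)·(44) = -1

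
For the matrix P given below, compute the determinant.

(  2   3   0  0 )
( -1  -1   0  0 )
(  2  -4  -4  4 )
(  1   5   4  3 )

-28

P is block lower-triangular with a 2×2 block and a 2×2 block on the diagonal, so its determinant equals the product of the determinants of the diagonal blocks.
det of the 2×2 block = 1
det of the 2×2 block = -28
det = (1)·(-28) = -28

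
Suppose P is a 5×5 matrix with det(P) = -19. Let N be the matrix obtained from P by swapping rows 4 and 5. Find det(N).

Swapping two rows multiplies the determinant by −1.
det(N) = (-1)·(-19) = 19

19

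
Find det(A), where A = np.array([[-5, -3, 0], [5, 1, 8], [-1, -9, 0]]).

Expand along column 3:
  − 8 · |-5 -3; -1 -9| = −8·(45 − 3) = -336

-336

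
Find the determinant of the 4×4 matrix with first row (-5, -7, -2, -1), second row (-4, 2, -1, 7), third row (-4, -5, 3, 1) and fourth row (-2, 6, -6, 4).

Expand along row 1:
  + (-5) · M_11   where M_11 = det([2 -1 7; -5 3 1; 6 -6 4]) = 94
  − (-7) · M_12   where M_12 = det([-4 -1 7; -4 3 1; -2 -6 4]) = 124
  + (-2) · M_13   where M_13 = det([-4 2 7; -4 -5 1; -2 6 4]) = -106
  − (-1) · M_14   where M_14 = det([-4 2 -1; -4 -5 3; -2 6 -6]) = -74
det = (+1)·(-5)·(94) + (-1)·(-7)·(124) + (+1)·(-2)·(-106) + (-1)·(-1)·(-74) = 536

The determinant is 536.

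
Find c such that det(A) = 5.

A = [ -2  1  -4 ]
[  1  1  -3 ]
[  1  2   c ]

-8

Expanding along the row containing c, det(A) is linear in c: det(A) = (-3)·c + (-19).
Set (-3)·c + (-19) = 5  ⇒  (-3)·c = 24  ⇒  c = -8.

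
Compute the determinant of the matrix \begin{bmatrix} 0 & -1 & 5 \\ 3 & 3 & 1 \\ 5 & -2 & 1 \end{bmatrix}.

Expand along row 1:
  − (-1) · |3 1; 5 1| = −(-1)·(3 − 5) = -2
  + 5 · |3 3; 5 -2| = 5·(-6 − 15) = -105
Sum: (-2) + (-105) = -107

The determinant is -107.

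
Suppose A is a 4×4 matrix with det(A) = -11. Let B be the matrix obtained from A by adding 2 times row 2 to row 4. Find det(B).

-11

Adding a multiple of one row to another leaves the determinant unchanged.
det(B) = (1)·(-11) = -11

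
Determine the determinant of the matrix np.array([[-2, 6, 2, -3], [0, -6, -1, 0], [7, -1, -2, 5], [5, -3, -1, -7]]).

Expand along row 2 (it has 2 zeros):
  + (-6) · M_22   where M_22 = det([-2 2 -3; 7 -2 5; 5 -1 -7]) = 101
  − (-1) · M_23   where M_23 = det([-2 6 -3; 7 -1 5; 5 -3 -7]) = 448
det = (+1)·(-6)·(101) + (-1)·(-1)·(448) = -158

-158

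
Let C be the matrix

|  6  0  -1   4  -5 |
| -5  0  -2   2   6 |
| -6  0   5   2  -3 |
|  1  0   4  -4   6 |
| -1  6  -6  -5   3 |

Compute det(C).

Expand along column 2 (it has 4 zeros):
  − (6) · M_52   where M_52 = det([6 -1 4 -5; -5 -2 2 6; -6 5 2 -3; 1 4 -4 6]) = -2484
det = (-1)·(6)·(-2484) = 14904

det(C) = 14904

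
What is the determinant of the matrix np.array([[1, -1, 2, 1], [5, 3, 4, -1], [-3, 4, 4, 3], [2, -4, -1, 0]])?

50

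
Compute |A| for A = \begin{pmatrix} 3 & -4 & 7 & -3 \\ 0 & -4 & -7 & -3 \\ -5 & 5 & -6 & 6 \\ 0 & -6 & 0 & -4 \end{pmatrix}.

232

Expand along row 4 (it has 2 zeros):
  + (-6) · M_42   where M_42 = det([3 7 -3; 0 -7 -3; -5 -6 6]) = 30
  + (-4) · M_44   where M_44 = det([3 -4 7; 0 -4 -7; -5 5 -6]) = -103
det = (+1)·(-6)·(30) + (+1)·(-4)·(-103) = 232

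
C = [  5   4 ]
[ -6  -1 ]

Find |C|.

19

det(C) = 5·(-1) − 4·(-6) = -5 − (-24) = 19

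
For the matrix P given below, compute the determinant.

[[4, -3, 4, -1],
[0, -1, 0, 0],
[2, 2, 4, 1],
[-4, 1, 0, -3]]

Expand along row 2 (it has 3 zeros):
  + (-1) · M_22   where M_22 = det([4 4 -1; 2 4 1; -4 0 -3]) = -56
det = (+1)·(-1)·(-56) = 56

|P| = 56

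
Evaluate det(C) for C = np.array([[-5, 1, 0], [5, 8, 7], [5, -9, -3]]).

det(C) = -145

Expand along row 1:
  + (-5) · |8 7; -9 -3| = (-5)·(-24 − (-63)) = -195
  − 1 · |5 7; 5 -3| = −1·(-15 − 35) = 50
Sum: (-195) + (50) = -145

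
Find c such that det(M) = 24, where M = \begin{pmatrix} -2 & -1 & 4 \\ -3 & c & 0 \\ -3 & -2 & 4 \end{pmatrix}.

Expanding along the column containing c, det(M) is linear in c: det(M) = (4)·c + (12).
Set (4)·c + (12) = 24  ⇒  (4)·c = 12  ⇒  c = 3.

3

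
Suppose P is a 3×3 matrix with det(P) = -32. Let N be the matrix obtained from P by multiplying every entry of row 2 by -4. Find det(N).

det(N) = 128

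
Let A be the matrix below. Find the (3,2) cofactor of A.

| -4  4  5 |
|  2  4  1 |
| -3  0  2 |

Delete row 3 and column 2; the remaining 2×2 submatrix is [-4 5; 2 1].
Its determinant is (-4)·1 − 5·2 = -14.
The cofactor carries sign (−1)^(3+2) = −1, so C_{3,2} = −(-14) = 14.

14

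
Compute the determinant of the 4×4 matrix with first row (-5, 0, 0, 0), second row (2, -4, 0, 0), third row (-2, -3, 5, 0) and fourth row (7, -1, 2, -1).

-100

The matrix is lower triangular, so the determinant is the product of the diagonal entries:
det = (-5) · (-4) · (5) · (-1) = -100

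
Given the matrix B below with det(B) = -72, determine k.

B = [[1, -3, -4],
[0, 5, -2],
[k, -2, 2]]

Expanding along the row containing k, det(B) is linear in k: det(B) = (26)·k + (6).
Set (26)·k + (6) = -72  ⇒  (26)·k = -78  ⇒  k = -3.

k = -3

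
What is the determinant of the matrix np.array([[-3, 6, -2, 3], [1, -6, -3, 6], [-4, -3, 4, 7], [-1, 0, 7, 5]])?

The determinant is 1953.

Expand along row 4 (it has 1 zero):
  − (-1) · M_41   where M_41 = det([6 -2 3; -6 -3 6; -3 4 7]) = -417
  − (7) · M_43   where M_43 = det([-3 6 3; 1 -6 6; -4 -3 7]) = -195
  + (5) · M_44   where M_44 = det([-3 6 -2; 1 -6 -3; -4 -3 4]) = 201
det = (-1)·(-1)·(-417) + (-1)·(7)·(-195) + (+1)·(5)·(201) = 1953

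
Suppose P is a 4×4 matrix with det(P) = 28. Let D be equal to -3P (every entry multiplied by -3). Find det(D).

det(D) = 2268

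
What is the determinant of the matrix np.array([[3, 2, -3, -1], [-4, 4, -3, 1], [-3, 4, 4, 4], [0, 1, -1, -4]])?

The determinant is -580.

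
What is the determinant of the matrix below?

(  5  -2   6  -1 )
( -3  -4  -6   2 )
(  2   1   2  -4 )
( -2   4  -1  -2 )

Expand along row 1:
  + (5) · M_11   where M_11 = det([-4 -6 2; 1 2 -4; 4 -1 -2]) = 98
  − (-2) · M_12   where M_12 = det([-3 -6 2; 2 2 -4; -2 -1 -2]) = -44
  + (6) · M_13   where M_13 = det([-3 -4 2; 2 1 -4; -2 4 -2]) = -70
  − (-1) · M_14   where M_14 = det([-3 -4 -6; 2 1 2; -2 4 -1]) = -25
det = (+1)·(5)·(98) + (-1)·(-2)·(-44) + (+1)·(6)·(-70) + (-1)·(-1)·(-25) = -43

-43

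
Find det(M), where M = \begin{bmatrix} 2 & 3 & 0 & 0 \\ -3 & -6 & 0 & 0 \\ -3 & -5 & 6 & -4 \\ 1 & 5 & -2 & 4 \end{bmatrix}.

-48

M is block lower-triangular with a 2×2 block and a 2×2 block on the diagonal, so its determinant equals the product of the determinants of the diagonal blocks.
det of the 2×2 block = -3
det of the 2×2 block = 16
det = (-3)·(16) = -48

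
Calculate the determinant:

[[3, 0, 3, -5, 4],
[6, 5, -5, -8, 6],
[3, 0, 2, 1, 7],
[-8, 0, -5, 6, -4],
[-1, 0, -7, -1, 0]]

Expand along column 2 (it has 4 zeros):
  + (5) · M_22   where M_22 = det([3 3 -5 4; 3 2 1 7; -8 -5 6 -4; -1 -7 -1 0]) = -1284
det = (+1)·(5)·(-1284) = -6420

-6420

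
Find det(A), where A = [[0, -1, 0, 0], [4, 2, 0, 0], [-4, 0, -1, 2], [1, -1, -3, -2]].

32

A is block lower-triangular with a 2×2 block and a 2×2 block on the diagonal, so its determinant equals the product of the determinants of the diagonal blocks.
det of the 2×2 block = 4
det of the 2×2 block = 8
det = (4)·(8) = 32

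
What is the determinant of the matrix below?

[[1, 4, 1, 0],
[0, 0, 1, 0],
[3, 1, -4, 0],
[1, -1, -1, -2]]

Expand along row 2 (it has 3 zeros):
  − (1) · M_23   where M_23 = det([1 4 0; 3 1 0; 1 -1 -2]) = 22
det = (-1)·(1)·(22) = -22

-22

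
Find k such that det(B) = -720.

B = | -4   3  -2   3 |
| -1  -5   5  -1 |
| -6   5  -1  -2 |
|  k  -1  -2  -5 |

0

Expanding along the column containing k, det(B) is linear in k: det(B) = (63)·k + (-720).
Set (63)·k + (-720) = -720  ⇒  (63)·k = 0  ⇒  k = 0.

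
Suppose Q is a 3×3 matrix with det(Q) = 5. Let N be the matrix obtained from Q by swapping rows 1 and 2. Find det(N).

-5

Swapping two rows multiplies the determinant by −1.
det(N) = (-1)·(5) = -5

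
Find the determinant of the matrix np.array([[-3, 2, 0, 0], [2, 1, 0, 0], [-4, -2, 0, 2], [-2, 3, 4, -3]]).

The matrix is block lower-triangular with a 2×2 block and a 2×2 block on the diagonal, so its determinant equals the product of the determinants of the diagonal blocks.
det of the 2×2 block = -7
det of the 2×2 block = -8
det = (-7)·(-8) = 56

56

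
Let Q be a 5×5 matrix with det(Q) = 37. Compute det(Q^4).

1874161

det(Q^4) = (det Q)^4 = (37)^4 = 1874161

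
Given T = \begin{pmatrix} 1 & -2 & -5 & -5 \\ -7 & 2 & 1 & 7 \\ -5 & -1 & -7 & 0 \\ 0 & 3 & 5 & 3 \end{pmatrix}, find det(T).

|T| = -68

Expand along row 3 (it has 1 zero):
  + (-5) · M_31   where M_31 = det([-2 -5 -5; 2 1 7; 3 5 3]) = -46
  − (-1) · M_32   where M_32 = det([1 -5 -5; -7 1 7; 0 5 3]) = 38
  + (-7) · M_33   where M_33 = det([1 -2 -5; -7 2 7; 0 3 3]) = 48
det = (+1)·(-5)·(-46) + (-1)·(-1)·(38) + (+1)·(-7)·(48) = -68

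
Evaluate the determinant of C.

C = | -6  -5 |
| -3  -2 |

det(C) = (-6)·(-2) − (-5)·(-3) = 12 − 15 = -3

-3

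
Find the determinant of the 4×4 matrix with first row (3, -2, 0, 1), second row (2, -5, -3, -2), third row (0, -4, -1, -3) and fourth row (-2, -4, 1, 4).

The determinant is -219.

Expand along row 1 (it has 1 zero):
  + (3) · M_11   where M_11 = det([-5 -3 -2; -4 -1 -3; -4 1 4]) = -63
  − (-2) · M_12   where M_12 = det([2 -3 -2; 0 -1 -3; -2 1 4]) = -16
  − (1) · M_14   where M_14 = det([2 -5 -3; 0 -4 -1; -2 -4 1]) = -2
det = (+1)·(3)·(-63) + (-1)·(-2)·(-16) + (-1)·(1)·(-2) = -219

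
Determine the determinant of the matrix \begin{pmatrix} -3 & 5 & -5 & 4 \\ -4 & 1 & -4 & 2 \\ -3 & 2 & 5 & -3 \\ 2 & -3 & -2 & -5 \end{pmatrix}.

-830

Expand along row 1:
  + (-3) · M_11   where M_11 = det([1 -4 2; 2 5 -3; -3 -2 -5]) = -85
  − (5) · M_12   where M_12 = det([-4 -4 2; -3 5 -3; 2 -2 -5]) = 200
  + (-5) · M_13   where M_13 = det([-4 1 2; -3 2 -3; 2 -3 -5]) = 65
  − (4) · M_14   where M_14 = det([-4 1 -4; -3 2 5; 2 -3 -2]) = -60
det = (+1)·(-3)·(-85) + (-1)·(5)·(200) + (+1)·(-5)·(65) + (-1)·(4)·(-60) = -830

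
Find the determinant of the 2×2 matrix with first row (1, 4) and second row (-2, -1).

7

det = 1·(-1) − 4·(-2) = -1 − (-8) = 7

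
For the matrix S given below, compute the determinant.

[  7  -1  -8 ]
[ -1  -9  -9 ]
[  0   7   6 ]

det(S) = 113

Expand along row 3:
  − 7 · |7 -8; -1 -9| = −7·(-63 − 8) = 497
  + 6 · |7 -1; -1 -9| = 6·(-63 − 1) = -384
Sum: (497) + (-384) = 113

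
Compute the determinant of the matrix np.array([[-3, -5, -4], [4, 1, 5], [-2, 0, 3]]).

The determinant is 93.

Expand along row 3:
  + (-2) · |-5 -4; 1 5| = (-2)·(-25 − (-4)) = 42
  + 3 · |-3 -5; 4 1| = 3·(-3 − (-20)) = 51
Sum: (42) + (51) = 93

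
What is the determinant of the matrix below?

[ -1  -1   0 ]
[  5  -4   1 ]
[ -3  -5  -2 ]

Expand along column 3:
  − 1 · |-1 -1; -3 -5| = −1·(5 − 3) = -2
  + (-2) · |-1 -1; 5 -4| = (-2)·(4 − (-5)) = -18
Sum: (-2) + (-18) = -20

The determinant is -20.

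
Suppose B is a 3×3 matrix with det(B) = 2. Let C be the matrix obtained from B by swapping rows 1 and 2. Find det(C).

Swapping two rows multiplies the determinant by −1.
det(C) = (-1)·(2) = -2

-2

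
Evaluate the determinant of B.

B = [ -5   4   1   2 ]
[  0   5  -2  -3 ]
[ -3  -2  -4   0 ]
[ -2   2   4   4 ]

The determinant is 186.

Expand along row 2 (it has 1 zero):
  + (5) · M_22   where M_22 = det([-5 1 2; -3 -4 0; -2 4 4]) = 52
  − (-2) · M_23   where M_23 = det([-5 4 2; -3 -2 0; -2 2 4]) = 68
  + (-3) · M_24   where M_24 = det([-5 4 1; -3 -2 -4; -2 2 4]) = 70
det = (+1)·(5)·(52) + (-1)·(-2)·(68) + (+1)·(-3)·(70) = 186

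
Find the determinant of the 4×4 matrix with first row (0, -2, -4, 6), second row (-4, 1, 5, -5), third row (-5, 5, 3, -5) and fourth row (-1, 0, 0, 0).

-32

Expand along row 4 (it has 3 zeros):
  − (-1) · M_41   where M_41 = det([-2 -4 6; 1 5 -5; 5 3 -5]) = -32
det = (-1)·(-1)·(-32) = -32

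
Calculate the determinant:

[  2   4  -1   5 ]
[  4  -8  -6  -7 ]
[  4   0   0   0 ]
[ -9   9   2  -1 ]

The determinant is 1364.

Expand along row 3 (it has 3 zeros):
  + (4) · M_31   where M_31 = det([4 -1 5; -8 -6 -7; 9 2 -1]) = 341
det = (+1)·(4)·(341) = 1364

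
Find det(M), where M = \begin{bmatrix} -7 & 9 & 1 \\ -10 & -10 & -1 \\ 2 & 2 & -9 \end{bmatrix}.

Expand along column 1:
  + (-7) · |-10 -1; 2 -9| = (-7)·(90 − (-2)) = -644
  − (-10) · |9 1; 2 -9| = −(-10)·(-81 − 2) = -830
  + 2 · |9 1; -10 -1| = 2·(-9 − (-10)) = 2
Sum: (-644) + (-830) + (2) = -1472

-1472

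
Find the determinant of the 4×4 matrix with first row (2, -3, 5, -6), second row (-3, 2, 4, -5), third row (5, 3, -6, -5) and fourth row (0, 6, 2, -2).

Expand along row 4 (it has 1 zero):
  + (6) · M_42   where M_42 = det([2 5 -6; -3 4 -5; 5 -6 -5]) = -288
  − (2) · M_43   where M_43 = det([2 -3 -6; -3 2 -5; 5 3 -5]) = 244
  + (-2) · M_44   where M_44 = det([2 -3 5; -3 2 4; 5 3 -6]) = -149
det = (+1)·(6)·(-288) + (-1)·(2)·(244) + (+1)·(-2)·(-149) = -1918

The determinant is -1918.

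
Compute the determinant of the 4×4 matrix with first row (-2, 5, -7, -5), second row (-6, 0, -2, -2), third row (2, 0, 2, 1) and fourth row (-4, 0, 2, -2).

Expand along column 2 (it has 3 zeros):
  − (5) · M_12   where M_12 = det([-6 -2 -2; 2 2 1; -4 2 -2]) = 12
det = (-1)·(5)·(12) = -60

-60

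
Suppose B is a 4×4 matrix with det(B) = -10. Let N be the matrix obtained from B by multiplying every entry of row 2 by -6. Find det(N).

The determinant is 60.

Scaling one row by -6 multiplies the determinant by -6.
det(N) = (-6)·(-10) = 60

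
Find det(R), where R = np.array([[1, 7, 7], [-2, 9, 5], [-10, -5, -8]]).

det(R) = 191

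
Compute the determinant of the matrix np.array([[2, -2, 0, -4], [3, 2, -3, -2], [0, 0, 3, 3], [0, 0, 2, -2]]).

-120

The matrix is block upper-triangular with a 2×2 block and a 2×2 block on the diagonal, so its determinant equals the product of the determinants of the diagonal blocks.
det of the 2×2 block = 10
det of the 2×2 block = -12
det = (10)·(-12) = -120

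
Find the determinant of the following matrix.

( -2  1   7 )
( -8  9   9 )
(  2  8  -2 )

Expand along column 1:
  + (-2) · |9 9; 8 -2| = (-2)·(-18 − 72) = 180
  − (-8) · |1 7; 8 -2| = −(-8)·(-2 − 56) = -464
  + 2 · |1 7; 9 9| = 2·(9 − 63) = -108
Sum: (180) + (-464) + (-108) = -392

-392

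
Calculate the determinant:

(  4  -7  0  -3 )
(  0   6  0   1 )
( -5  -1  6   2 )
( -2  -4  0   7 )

972

Expand along column 3 (it has 3 zeros):
  + (6) · M_33   where M_33 = det([4 -7 -3; 0 6 1; -2 -4 7]) = 162
det = (+1)·(6)·(162) = 972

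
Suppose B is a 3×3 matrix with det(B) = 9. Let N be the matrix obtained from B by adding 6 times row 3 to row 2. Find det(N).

Adding a multiple of one row to another leaves the determinant unchanged.
det(N) = (1)·(9) = 9

|N| = 9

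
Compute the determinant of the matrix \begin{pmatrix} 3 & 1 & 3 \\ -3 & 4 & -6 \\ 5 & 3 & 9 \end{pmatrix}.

Expand along row 1:
  + 3 · |4 -6; 3 9| = 3·(36 − (-18)) = 162
  − 1 · |-3 -6; 5 9| = −1·(-27 − (-30)) = -3
  + 3 · |-3 4; 5 3| = 3·(-9 − 20) = -87
Sum: (162) + (-3) + (-87) = 72

The determinant is 72.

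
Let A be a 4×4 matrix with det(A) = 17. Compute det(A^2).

det(A^2) = (det A)^2 = (17)^2 = 289

289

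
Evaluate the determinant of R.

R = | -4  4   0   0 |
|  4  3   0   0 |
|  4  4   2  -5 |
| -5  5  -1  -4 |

R is block lower-triangular with a 2×2 block and a 2×2 block on the diagonal, so its determinant equals the product of the determinants of the diagonal blocks.
det of the 2×2 block = -28
det of the 2×2 block = -13
det = (-28)·(-13) = 364

364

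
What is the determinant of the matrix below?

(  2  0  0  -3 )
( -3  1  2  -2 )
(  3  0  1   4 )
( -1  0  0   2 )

1

Expand along column 2 (it has 3 zeros):
  + (1) · M_22   where M_22 = det([2 0 -3; 3 1 4; -1 0 2]) = 1
det = (+1)·(1)·(1) = 1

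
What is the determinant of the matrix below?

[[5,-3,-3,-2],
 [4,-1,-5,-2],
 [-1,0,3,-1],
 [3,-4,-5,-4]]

Expand along row 3 (it has 1 zero):
  + (-1) · M_31   where M_31 = det([-3 -3 -2; -1 -5 -2; -4 -5 -4]) = -12
  + (3) · M_33   where M_33 = det([5 -3 -2; 4 -1 -2; 3 -4 -4]) = -24
  − (-1) · M_34   where M_34 = det([5 -3 -3; 4 -1 -5; 3 -4 -5]) = -51
det = (+1)·(-1)·(-12) + (+1)·(3)·(-24) + (-1)·(-1)·(-51) = -111

The determinant is -111.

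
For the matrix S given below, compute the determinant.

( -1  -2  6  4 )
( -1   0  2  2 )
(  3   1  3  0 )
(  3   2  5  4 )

Expand along row 2 (it has 1 zero):
  − (-1) · M_21   where M_21 = det([-2 6 4; 1 3 0; 2 5 4]) = -52
  − (2) · M_23   where M_23 = det([-1 -2 4; 3 1 0; 3 2 4]) = 32
  + (2) · M_24   where M_24 = det([-1 -2 6; 3 1 3; 3 2 5]) = 31
det = (-1)·(-1)·(-52) + (-1)·(2)·(32) + (+1)·(2)·(31) = -54

det(S) = -54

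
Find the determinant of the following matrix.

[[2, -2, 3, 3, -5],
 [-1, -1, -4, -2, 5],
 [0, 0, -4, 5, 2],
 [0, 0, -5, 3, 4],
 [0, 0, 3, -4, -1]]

The matrix is block upper-triangular with a 2×2 block and a 3×3 block on the diagonal, so its determinant equals the product of the determinants of the diagonal blocks.
det of the 2×2 block = -4
det of the 3×3 block = 5
det = (-4)·(5) = -20

-20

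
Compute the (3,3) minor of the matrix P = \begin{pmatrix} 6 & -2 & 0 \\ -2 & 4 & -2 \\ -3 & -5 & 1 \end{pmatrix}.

Delete row 3 and column 3; the remaining 2×2 submatrix is [6 -2; -2 4].
Its determinant is 6·4 − (-2)·(-2) = 20.

20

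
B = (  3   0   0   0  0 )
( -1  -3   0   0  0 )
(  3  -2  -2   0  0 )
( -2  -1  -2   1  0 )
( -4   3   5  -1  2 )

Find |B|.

B is lower triangular, so det(B) is the product of the diagonal entries:
det = (3) · (-3) · (-2) · (1) · (2) = 36

The determinant is 36.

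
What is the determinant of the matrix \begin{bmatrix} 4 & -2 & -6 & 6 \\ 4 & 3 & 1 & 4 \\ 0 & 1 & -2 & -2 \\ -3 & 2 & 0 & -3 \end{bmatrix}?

-282

Expand along row 3 (it has 1 zero):
  − (1) · M_32   where M_32 = det([4 -6 6; 4 1 4; -3 0 -3]) = 6
  + (-2) · M_33   where M_33 = det([4 -2 6; 4 3 4; -3 2 -3]) = 34
  − (-2) · M_34   where M_34 = det([4 -2 -6; 4 3 1; -3 2 0]) = -104
det = (-1)·(1)·(6) + (+1)·(-2)·(34) + (-1)·(-2)·(-104) = -282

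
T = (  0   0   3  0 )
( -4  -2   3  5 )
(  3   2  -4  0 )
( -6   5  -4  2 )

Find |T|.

Expand along row 1 (it has 3 zeros):
  + (3) · M_13   where M_13 = det([-4 -2 5; 3 2 0; -6 5 2]) = 131
det = (+1)·(3)·(131) = 393

393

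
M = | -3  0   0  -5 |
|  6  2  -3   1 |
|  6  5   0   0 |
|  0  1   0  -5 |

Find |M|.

Expand along column 3 (it has 3 zeros):
  − (-3) · M_23   where M_23 = det([-3 0 -5; 6 5 0; 0 1 -5]) = 45
det = (-1)·(-3)·(45) = 135

135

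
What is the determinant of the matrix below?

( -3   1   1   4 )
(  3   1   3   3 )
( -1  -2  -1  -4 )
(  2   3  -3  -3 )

Expand along row 1:
  + (-3) · M_11   where M_11 = det([1 3 3; -2 -1 -4; 3 -3 -3]) = -36
  − (1) · M_12   where M_12 = det([3 3 3; -1 -1 -4; 2 -3 -3]) = -45
  + (1) · M_13   where M_13 = det([3 1 3; -1 -2 -4; 2 3 -3]) = 46
  − (4) · M_14   where M_14 = det([3 1 3; -1 -2 -1; 2 3 -3]) = 25
det = (+1)·(-3)·(-36) + (-1)·(1)·(-45) + (+1)·(1)·(46) + (-1)·(4)·(25) = 99

The determinant is 99.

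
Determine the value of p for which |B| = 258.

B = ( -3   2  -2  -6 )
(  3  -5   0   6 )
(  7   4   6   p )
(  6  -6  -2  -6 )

3

Expanding along the column containing p, det(B) is linear in p: det(B) = (42)·p + (132).
Set (42)·p + (132) = 258  ⇒  (42)·p = 126  ⇒  p = 3.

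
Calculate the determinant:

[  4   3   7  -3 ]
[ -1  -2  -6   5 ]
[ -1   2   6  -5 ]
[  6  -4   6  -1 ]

Expand along row 1:
  + (4) · M_11   where M_11 = det([-2 -6 5; 2 6 -5; -4 6 -1]) = 0
  − (3) · M_12   where M_12 = det([-1 -6 5; -1 6 -5; 6 6 -1]) = -48
  + (7) · M_13   where M_13 = det([-1 -2 5; -1 2 -5; 6 -4 -1]) = 44
  − (-3) · M_14   where M_14 = det([-1 -2 -6; -1 2 6; 6 -4 6]) = -72
det = (+1)·(4)·(0) + (-1)·(3)·(-48) + (+1)·(7)·(44) + (-1)·(-3)·(-72) = 236

236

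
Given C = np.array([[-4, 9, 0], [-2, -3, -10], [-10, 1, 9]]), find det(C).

The determinant is 1130.

Expand along row 1:
  + (-4) · |-3 -10; 1 9| = (-4)·(-27 − (-10)) = 68
  − 9 · |-2 -10; -10 9| = −9·(-18 − 100) = 1062
Sum: (68) + (1062) = 1130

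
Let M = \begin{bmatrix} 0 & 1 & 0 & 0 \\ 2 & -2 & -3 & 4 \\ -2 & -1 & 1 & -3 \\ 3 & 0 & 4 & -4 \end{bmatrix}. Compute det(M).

Expand along row 1 (it has 3 zeros):
  − (1) · M_12   where M_12 = det([2 -3 4; -2 1 -3; 3 4 -4]) = 23
det = (-1)·(1)·(23) = -23

det(M) = -23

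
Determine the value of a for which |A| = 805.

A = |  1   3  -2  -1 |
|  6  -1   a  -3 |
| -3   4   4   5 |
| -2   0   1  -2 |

Expanding along the row containing a, det(A) is linear in a: det(A) = (64)·a + (421).
Set (64)·a + (421) = 805  ⇒  (64)·a = 384  ⇒  a = 6.

6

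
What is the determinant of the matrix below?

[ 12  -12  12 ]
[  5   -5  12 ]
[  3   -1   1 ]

The determinant is -168.

Expand along row 1:
  + 12 · |-5 12; -1 1| = 12·(-5 − (-12)) = 84
  − (-12) · |5 12; 3 1| = −(-12)·(5 − 36) = -372
  + 12 · |5 -5; 3 -1| = 12·(-5 − (-15)) = 120
Sum: (84) + (-372) + (120) = -168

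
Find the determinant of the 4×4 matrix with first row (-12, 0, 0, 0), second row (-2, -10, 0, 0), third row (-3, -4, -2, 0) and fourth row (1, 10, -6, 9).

The matrix is lower triangular, so the determinant is the product of the diagonal entries:
det = (-12) · (-10) · (-2) · (9) = -2160

-2160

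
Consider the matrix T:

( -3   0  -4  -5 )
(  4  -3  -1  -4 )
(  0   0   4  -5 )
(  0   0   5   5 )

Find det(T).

T is block upper-triangular with a 2×2 block and a 2×2 block on the diagonal, so its determinant equals the product of the determinants of the diagonal blocks.
det of the 2×2 block = 9
det of the 2×2 block = 45
det = (9)·(45) = 405

405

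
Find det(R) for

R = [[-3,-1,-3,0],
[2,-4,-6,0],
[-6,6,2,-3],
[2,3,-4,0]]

Expand along column 4 (it has 3 zeros):
  − (-3) · M_34   where M_34 = det([-3 -1 -3; 2 -4 -6; 2 3 -4]) = -140
det = (-1)·(-3)·(-140) = -420

The determinant is -420.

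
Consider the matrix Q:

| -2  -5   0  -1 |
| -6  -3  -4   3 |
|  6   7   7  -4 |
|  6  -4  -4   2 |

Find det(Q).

The determinant is -140.

Expand along row 1 (it has 1 zero):
  + (-2) · M_11   where M_11 = det([-3 -4 3; 7 7 -4; -4 -4 2]) = -2
  − (-5) · M_12   where M_12 = det([-6 -4 3; 6 7 -4; 6 -4 2]) = -42
  − (-1) · M_14   where M_14 = det([-6 -3 -4; 6 7 7; 6 -4 -4]) = 66
det = (+1)·(-2)·(-2) + (-1)·(-5)·(-42) + (-1)·(-1)·(66) = -140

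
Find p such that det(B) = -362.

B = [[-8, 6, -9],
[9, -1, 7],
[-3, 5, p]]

p = 3

Expanding along the row containing p, det(B) is linear in p: det(B) = (-46)·p + (-224).
Set (-46)·p + (-224) = -362  ⇒  (-46)·p = -138  ⇒  p = 3.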